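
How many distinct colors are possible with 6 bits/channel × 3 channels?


Total bits = 6 bits/channel × 3 channels = 18 bits
Distinct colors = 2^18
= 262,144 colors


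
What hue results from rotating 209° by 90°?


New hue = (H + rotation) mod 360
New hue = (209 + 90) mod 360
= 299 mod 360
= 299°


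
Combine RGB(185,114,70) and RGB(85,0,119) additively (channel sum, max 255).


Additive: each channel = min(255, C₁+C₂)
R: 185+85 = 270 → 255
G: 114+0 = 114 → 114
B: 70+119 = 189 → 189
= RGB(255, 114, 189)


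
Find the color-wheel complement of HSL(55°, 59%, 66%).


Complement = opposite side of color wheel = hue + 180°
H' = (55 + 180) mod 360 = 235°
S and L unchanged.
= HSL(235°, 59%, 66%)


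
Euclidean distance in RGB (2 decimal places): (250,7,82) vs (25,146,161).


d = √[(R₁-R₂)² + (G₁-G₂)² + (B₁-B₂)²]
d = √[(250-25)² + (7-146)² + (82-161)²]
d = √[50625 + 19321 + 6241]
d = √76187
d ≈ 276.02


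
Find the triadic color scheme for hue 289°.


Triadic: equally spaced at 120° intervals
H1 = 289°
H2 = (289 + 120) mod 360 = 49°
H3 = (289 + 240) mod 360 = 169°
Triadic = 289°, 49°, 169°


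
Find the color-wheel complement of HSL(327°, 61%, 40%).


Complement = opposite side of color wheel = hue + 180°
H' = (327 + 180) mod 360 = 147°
S and L unchanged.
= HSL(147°, 61%, 40%)


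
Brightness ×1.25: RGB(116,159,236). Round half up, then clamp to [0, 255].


Multiply each channel by 1.25, round half up, clamp to [0, 255]
R: 116×1.25 = 145
G: 159×1.25 = 198.75 → round → 199
B: 236×1.25 = 295 → clamp → 255
= RGB(145, 199, 255)


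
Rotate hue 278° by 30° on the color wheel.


New hue = (H + rotation) mod 360
New hue = (278 + 30) mod 360
= 308 mod 360
= 308°


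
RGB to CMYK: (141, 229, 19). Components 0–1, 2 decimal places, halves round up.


R'=141/255≈0.5529, G'=229/255≈0.8980, B'=19/255≈0.0745
K = 1 - max(R',G',B') = 1 - 229/255 = 26/255 = 0.10196… → 0.10
(1-R'-K)/(1-K) simplifies to (max-R)/max with max = 229:
C = (229-141)/229 = 88/229 = 0.38427… → 0.38
M = (229-229)/229 = 0/229 = 0 → 0.00
Y = (229-19)/229 = 210/229 = 0.91703… → 0.92
= CMYK(0.38, 0.00, 0.92, 0.10)


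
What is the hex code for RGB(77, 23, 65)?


R = 77 → 4D (hex)
G = 23 → 17 (hex)
B = 65 → 41 (hex)
Hex = #4D1741


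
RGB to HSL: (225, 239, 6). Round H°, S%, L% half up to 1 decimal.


Normalize: R'=225/255≈0.8824, G'=239/255≈0.9373, B'=6/255≈0.0235
Max=239/255, Min=6/255, Δ=Max-Min=233/255
L = (Max+Min)/2 = (239+6)/510 = 245/510 = 0.48039… → L = 48.0%
L ≤ 0.5 → S = Δ/(Max+Min) = 233/(239+6) = 233/245 = 0.95102… → S = 95.1%
(the 1/255 factors cancel in S and H, so raw channel differences can be used)
Max is G' → H = 60 × ((B-R)/Δ + 2) = 60 × ((6-225)/233 + 2)
  -219/233 + 2 = -0.9399… + 2 = 1.0600…
  H = 60 × 1.0600… = 63.605…° → H = 63.6°
= HSL(63.6°, 95.1%, 48.0%)


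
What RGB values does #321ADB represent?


32 → 50 (R)
1A → 26 (G)
DB → 219 (B)
= RGB(50, 26, 219)


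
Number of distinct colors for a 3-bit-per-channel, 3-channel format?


Total bits = 3 bits/channel × 3 channels = 9 bits
Distinct colors = 2^9
= 512 colors


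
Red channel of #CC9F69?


Color: #CC9F69
R = CC = 204
G = 9F = 159
B = 69 = 105
Red = 204


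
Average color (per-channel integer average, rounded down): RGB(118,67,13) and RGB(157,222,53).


Midpoint: each channel = ⌊(C₁+C₂)/2⌋
R: ⌊(118+157)/2⌋ = 137
G: ⌊(67+222)/2⌋ = 144
B: ⌊(13+53)/2⌋ = 33
= RGB(137, 144, 33)


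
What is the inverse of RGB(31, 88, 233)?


Invert: (255-R, 255-G, 255-B)
R: 255-31 = 224
G: 255-88 = 167
B: 255-233 = 22
= RGB(224, 167, 22)


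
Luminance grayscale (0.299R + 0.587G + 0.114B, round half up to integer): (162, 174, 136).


Gray = 0.299×R + 0.587×G + 0.114×B
Gray = 0.299×162 + 0.587×174 + 0.114×136
Gray = 48.438 + 102.138 + 15.504
Gray = 166.080 → round half up → 166
Gray = 166


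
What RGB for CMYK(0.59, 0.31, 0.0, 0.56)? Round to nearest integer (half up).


R = 255 × (1-C) × (1-K) = 255 × 0.41 × 0.44 = 46.002 → 46
G = 255 × (1-M) × (1-K) = 255 × 0.69 × 0.44 = 77.418 → 77
B = 255 × (1-Y) × (1-K) = 255 × 1.00 × 0.44 = 112.2 → 112
= RGB(46, 77, 112)


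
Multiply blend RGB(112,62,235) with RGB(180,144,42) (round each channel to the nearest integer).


Multiply: C = A×B/255, rounded to nearest integer
R: 112×180/255 = 20160/255 ≈ 79.059 → 79
G: 62×144/255 = 8928/255 ≈ 35.012 → 35
B: 235×42/255 = 9870/255 ≈ 38.706 → 39
= RGB(79, 35, 39)


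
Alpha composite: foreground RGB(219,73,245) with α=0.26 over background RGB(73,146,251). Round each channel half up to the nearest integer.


C = α×F + (1-α)×B, with 1-α = 0.74
R: 0.26×219 + 0.74×73 = 56.94 + 54.02 = 110.96 → 111
G: 0.26×73 + 0.74×146 = 18.98 + 108.04 = 127.02 → 127
B: 0.26×245 + 0.74×251 = 63.70 + 185.74 = 249.44 → 249
= RGB(111, 127, 249)


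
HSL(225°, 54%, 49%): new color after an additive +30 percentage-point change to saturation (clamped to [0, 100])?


Original S = 54%
Adjustment = +30 percentage points
New S = 54 + (30) = 84
Clamp to [0, 100] → 84
= HSL(225°, 84%, 49%)


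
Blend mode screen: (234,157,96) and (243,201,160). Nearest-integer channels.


Screen: C = 255 - (255-A)×(255-B)/255, rounded to nearest integer
R: 255 - (255-234)×(255-243)/255 = 255 - 252/255 ≈ 255 - 0.988 = 254.012 → 254
G: 255 - (255-157)×(255-201)/255 = 255 - 5292/255 ≈ 255 - 20.753 = 234.247 → 234
B: 255 - (255-96)×(255-160)/255 = 255 - 15105/255 ≈ 255 - 59.235 = 195.765 → 196
= RGB(254, 234, 196)


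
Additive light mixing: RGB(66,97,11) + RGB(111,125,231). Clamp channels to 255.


Additive: each channel = min(255, C₁+C₂)
R: 66+111 = 177 → 177
G: 97+125 = 222 → 222
B: 11+231 = 242 → 242
= RGB(177, 222, 242)


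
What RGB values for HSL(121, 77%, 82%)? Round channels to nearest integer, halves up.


H=121°, S=0.77, L=0.82
C = (1-|2L-1|)×S = (1-|0.64|)×0.77 = 0.2772
H' = H/60 = 121/60 ≈ 2.0167; X = C×(1-|H' mod 2 - 1|) = 0.00462
m = L - C/2 = 0.82 - 0.1386 = 0.6814
Sector ⌊H'⌋ = 2 → (R',G',B') = (0.0, 0.2772, 0.00462)
RGB = ((R'+m)×255, (G'+m)×255, (B'+m)×255) = (173.757, 244.443, 174.9351)
Round half up → RGB(174, 244, 175)


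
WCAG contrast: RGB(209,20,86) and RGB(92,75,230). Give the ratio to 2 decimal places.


Linearize each sRGB channel c=v/255: c/12.92 if c ≤ 0.04045 else ((c+0.055)/1.055)^2.4
L = 0.2126×R_lin + 0.7152×G_lin + 0.0722×B_lin
Color 1 (209,20,86):
  R=209: 209/255≈0.8196 > 0.04045 → ((0.8196+0.055)/1.055)^2.4 ≈ 0.63760
  G=20: 20/255≈0.0784 > 0.04045 → ((0.0784+0.055)/1.055)^2.4 ≈ 0.00700
  B=86: 86/255≈0.3373 > 0.04045 → ((0.3373+0.055)/1.055)^2.4 ≈ 0.09306
  L1 = 0.2126×0.63760 + 0.7152×0.00700 + 0.0722×0.09306 ≈ 0.14728
Color 2 (92,75,230):
  R=92: 92/255≈0.3608 > 0.04045 → ((0.3608+0.055)/1.055)^2.4 ≈ 0.10702
  G=75: 75/255≈0.2941 > 0.04045 → ((0.2941+0.055)/1.055)^2.4 ≈ 0.07036
  B=230: 230/255≈0.9020 > 0.04045 → ((0.9020+0.055)/1.055)^2.4 ≈ 0.79130
  L2 = 0.2126×0.10702 + 0.7152×0.07036 + 0.0722×0.79130 ≈ 0.13021
Lighter = 0.14728, Darker = 0.13021
Ratio = (L_lighter + 0.05) / (L_darker + 0.05)
Ratio = (0.14728 + 0.05) / (0.13021 + 0.05) = 0.19728 / 0.18021 ≈ 1.0947
Ratio ≈ 1.09:1


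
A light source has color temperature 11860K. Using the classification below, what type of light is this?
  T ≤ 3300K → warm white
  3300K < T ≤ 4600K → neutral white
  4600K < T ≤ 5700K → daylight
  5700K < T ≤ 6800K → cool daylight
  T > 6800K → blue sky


Temperature: 11860K
11860K > 6800K → blue sky
Classification: blue sky


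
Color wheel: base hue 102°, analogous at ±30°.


Base hue: 102°
Left analog: (102 - 30) mod 360 = 72°
Right analog: (102 + 30) mod 360 = 132°
Analogous hues = 72° and 132°


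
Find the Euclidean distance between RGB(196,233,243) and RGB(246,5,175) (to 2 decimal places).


d = √[(R₁-R₂)² + (G₁-G₂)² + (B₁-B₂)²]
d = √[(196-246)² + (233-5)² + (243-175)²]
d = √[2500 + 51984 + 4624]
d = √59108
d ≈ 243.12


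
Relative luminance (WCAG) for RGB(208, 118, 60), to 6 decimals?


Linearize each channel (sRGB transfer function): c = v/255; c_lin = c/12.92 if c ≤ 0.04045, else ((c+0.055)/1.055)^2.4
  R: 208/255 ≈ 0.815686 > 0.04045 → ((0.815686+0.055)/1.055)^2.4 ≈ 0.630757
  G: 118/255 ≈ 0.462745 > 0.04045 → ((0.462745+0.055)/1.055)^2.4 ≈ 0.181164
  B: 60/255 ≈ 0.235294 > 0.04045 → ((0.235294+0.055)/1.055)^2.4 ≈ 0.045186
R_lin = 0.630757, G_lin = 0.181164, B_lin = 0.045186
L = 0.2126×R + 0.7152×G + 0.0722×B
L = 0.2126×0.630757 + 0.7152×0.181164 + 0.0722×0.045186
L ≈ 0.266930


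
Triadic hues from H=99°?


Triadic: equally spaced at 120° intervals
H1 = 99°
H2 = (99 + 120) mod 360 = 219°
H3 = (99 + 240) mod 360 = 339°
Triadic = 99°, 219°, 339°


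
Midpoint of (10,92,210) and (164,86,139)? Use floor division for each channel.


Midpoint: each channel = ⌊(C₁+C₂)/2⌋
R: ⌊(10+164)/2⌋ = 87
G: ⌊(92+86)/2⌋ = 89
B: ⌊(210+139)/2⌋ = 174
= RGB(87, 89, 174)


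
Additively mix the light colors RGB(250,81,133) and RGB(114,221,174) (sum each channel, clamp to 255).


Additive: each channel = min(255, C₁+C₂)
R: 250+114 = 364 → 255
G: 81+221 = 302 → 255
B: 133+174 = 307 → 255
= RGB(255, 255, 255)


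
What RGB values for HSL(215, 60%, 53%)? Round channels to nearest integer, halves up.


H=215°, S=0.60, L=0.53
C = (1-|2L-1|)×S = (1-|0.06|)×0.60 = 0.564
H' = H/60 = 215/60 ≈ 3.5833; X = C×(1-|H' mod 2 - 1|) = 0.235
m = L - C/2 = 0.53 - 0.282 = 0.248
Sector ⌊H'⌋ = 3 → (R',G',B') = (0.0, 0.235, 0.564)
RGB = ((R'+m)×255, (G'+m)×255, (B'+m)×255) = (63.24, 123.165, 207.06)
Round half up → RGB(63, 123, 207)


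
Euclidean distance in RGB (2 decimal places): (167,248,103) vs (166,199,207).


d = √[(R₁-R₂)² + (G₁-G₂)² + (B₁-B₂)²]
d = √[(167-166)² + (248-199)² + (103-207)²]
d = √[1 + 2401 + 10816]
d = √13218
d ≈ 114.97


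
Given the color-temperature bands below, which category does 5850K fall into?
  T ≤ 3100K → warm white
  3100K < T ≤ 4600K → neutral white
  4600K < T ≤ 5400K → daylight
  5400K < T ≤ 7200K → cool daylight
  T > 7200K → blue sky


Temperature: 5850K
5400K < 5850K ≤ 7200K → cool daylight
Classification: cool daylight


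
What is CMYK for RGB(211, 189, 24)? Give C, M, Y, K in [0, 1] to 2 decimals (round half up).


R'=211/255≈0.8275, G'=189/255≈0.7412, B'=24/255≈0.0941
K = 1 - max(R',G',B') = 1 - 211/255 = 44/255 = 0.17254… → 0.17
(1-R'-K)/(1-K) simplifies to (max-R)/max with max = 211:
C = (211-211)/211 = 0/211 = 0 → 0.00
M = (211-189)/211 = 22/211 = 0.10426… → 0.10
Y = (211-24)/211 = 187/211 = 0.88625… → 0.89
= CMYK(0.00, 0.10, 0.89, 0.17)


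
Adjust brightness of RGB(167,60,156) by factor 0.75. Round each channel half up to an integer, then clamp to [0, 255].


Multiply each channel by 0.75, round half up, clamp to [0, 255]
R: 167×0.75 = 125.25 → round → 125
G: 60×0.75 = 45
B: 156×0.75 = 117
= RGB(125, 45, 117)


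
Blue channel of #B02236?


Color: #B02236
R = B0 = 176
G = 22 = 34
B = 36 = 54
Blue = 54


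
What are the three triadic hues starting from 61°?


Triadic: equally spaced at 120° intervals
H1 = 61°
H2 = (61 + 120) mod 360 = 181°
H3 = (61 + 240) mod 360 = 301°
Triadic = 61°, 181°, 301°


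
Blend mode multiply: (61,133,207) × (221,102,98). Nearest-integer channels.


Multiply: C = A×B/255, rounded to nearest integer
R: 61×221/255 = 13481/255 ≈ 52.867 → 53
G: 133×102/255 = 13566/255 ≈ 53.200 → 53
B: 207×98/255 = 20286/255 ≈ 79.553 → 80
= RGB(53, 53, 80)


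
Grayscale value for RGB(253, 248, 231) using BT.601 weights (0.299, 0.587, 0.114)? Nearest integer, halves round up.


Gray = 0.299×R + 0.587×G + 0.114×B
Gray = 0.299×253 + 0.587×248 + 0.114×231
Gray = 75.647 + 145.576 + 26.334
Gray = 247.557 → round half up → 248
Gray = 248


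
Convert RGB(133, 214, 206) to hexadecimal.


R = 133 → 85 (hex)
G = 214 → D6 (hex)
B = 206 → CE (hex)
Hex = #85D6CE


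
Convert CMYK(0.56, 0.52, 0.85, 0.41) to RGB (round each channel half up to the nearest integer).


R = 255 × (1-C) × (1-K) = 255 × 0.44 × 0.59 = 66.198 → 66
G = 255 × (1-M) × (1-K) = 255 × 0.48 × 0.59 = 72.216 → 72
B = 255 × (1-Y) × (1-K) = 255 × 0.15 × 0.59 = 22.5675 → 23
= RGB(66, 72, 23)


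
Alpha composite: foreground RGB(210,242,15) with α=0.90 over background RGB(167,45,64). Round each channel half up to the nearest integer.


C = α×F + (1-α)×B, with 1-α = 0.10
R: 0.90×210 + 0.10×167 = 189.00 + 16.70 = 205.70 → 206
G: 0.90×242 + 0.10×45 = 217.80 + 4.50 = 222.30 → 222
B: 0.90×15 + 0.10×64 = 13.50 + 6.40 = 19.90 → 20
= RGB(206, 222, 20)


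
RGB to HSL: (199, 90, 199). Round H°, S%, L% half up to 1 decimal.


Normalize: R'=199/255≈0.7804, G'=90/255≈0.3529, B'=199/255≈0.7804
Max=199/255, Min=90/255, Δ=Max-Min=109/255
L = (Max+Min)/2 = (199+90)/510 = 289/510 = 0.56666… → L = 56.7%
L > 0.5 → S = Δ/(2-Max-Min) = 109/(510-199-90) = 109/221 = 0.49321… → S = 49.3%
(the 1/255 factors cancel in S and H, so raw channel differences can be used)
Max is R' → H = 60 × (((G-B)/Δ) mod 6) = 60 × (((90-199)/109) mod 6)
  (-109)/109 = -1; negative, so add 6 → 5
  H = 60 × 5 = 300° → H = 300.0°
= HSL(300.0°, 49.3%, 56.7%)


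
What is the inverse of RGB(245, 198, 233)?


Invert: (255-R, 255-G, 255-B)
R: 255-245 = 10
G: 255-198 = 57
B: 255-233 = 22
= RGB(10, 57, 22)


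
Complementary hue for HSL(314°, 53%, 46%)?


Complement = opposite side of color wheel = hue + 180°
H' = (314 + 180) mod 360 = 134°
S and L unchanged.
= HSL(134°, 53%, 46%)


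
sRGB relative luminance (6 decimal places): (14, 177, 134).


Linearize each channel (sRGB transfer function): c = v/255; c_lin = c/12.92 if c ≤ 0.04045, else ((c+0.055)/1.055)^2.4
  R: 14/255 ≈ 0.054902 > 0.04045 → ((0.054902+0.055)/1.055)^2.4 ≈ 0.004391
  G: 177/255 ≈ 0.694118 > 0.04045 → ((0.694118+0.055)/1.055)^2.4 ≈ 0.439657
  B: 134/255 ≈ 0.525490 > 0.04045 → ((0.525490+0.055)/1.055)^2.4 ≈ 0.238398
R_lin = 0.004391, G_lin = 0.439657, B_lin = 0.238398
L = 0.2126×R + 0.7152×G + 0.0722×B
L = 0.2126×0.004391 + 0.7152×0.439657 + 0.0722×0.238398
L ≈ 0.332589


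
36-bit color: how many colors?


Colors = 2^bits = 2^36
= 68,719,476,736 colors


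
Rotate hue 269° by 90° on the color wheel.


New hue = (H + rotation) mod 360
New hue = (269 + 90) mod 360
= 359 mod 360
= 359°


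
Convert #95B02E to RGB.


95 → 149 (R)
B0 → 176 (G)
2E → 46 (B)
= RGB(149, 176, 46)


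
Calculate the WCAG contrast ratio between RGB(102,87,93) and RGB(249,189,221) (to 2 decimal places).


Linearize each sRGB channel c=v/255: c/12.92 if c ≤ 0.04045 else ((c+0.055)/1.055)^2.4
L = 0.2126×R_lin + 0.7152×G_lin + 0.0722×B_lin
Color 1 (102,87,93):
  R=102: 102/255≈0.4000 > 0.04045 → ((0.4000+0.055)/1.055)^2.4 ≈ 0.13287
  G=87: 87/255≈0.3412 > 0.04045 → ((0.3412+0.055)/1.055)^2.4 ≈ 0.09531
  B=93: 93/255≈0.3647 > 0.04045 → ((0.3647+0.055)/1.055)^2.4 ≈ 0.10946
  L1 = 0.2126×0.13287 + 0.7152×0.09531 + 0.0722×0.10946 ≈ 0.10431
Color 2 (249,189,221):
  R=249: 249/255≈0.9765 > 0.04045 → ((0.9765+0.055)/1.055)^2.4 ≈ 0.94731
  G=189: 189/255≈0.7412 > 0.04045 → ((0.7412+0.055)/1.055)^2.4 ≈ 0.50888
  B=221: 221/255≈0.8667 > 0.04045 → ((0.8667+0.055)/1.055)^2.4 ≈ 0.72306
  L2 = 0.2126×0.94731 + 0.7152×0.50888 + 0.0722×0.72306 ≈ 0.61755
Lighter = 0.61755, Darker = 0.10431
Ratio = (L_lighter + 0.05) / (L_darker + 0.05)
Ratio = (0.61755 + 0.05) / (0.10431 + 0.05) = 0.66755 / 0.15431 ≈ 4.3259
Ratio ≈ 4.33:1


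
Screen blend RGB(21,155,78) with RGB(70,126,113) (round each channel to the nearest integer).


Screen: C = 255 - (255-A)×(255-B)/255, rounded to nearest integer
R: 255 - (255-21)×(255-70)/255 = 255 - 43290/255 ≈ 255 - 169.765 = 85.235 → 85
G: 255 - (255-155)×(255-126)/255 = 255 - 12900/255 ≈ 255 - 50.588 = 204.412 → 204
B: 255 - (255-78)×(255-113)/255 = 255 - 25134/255 ≈ 255 - 98.565 = 156.435 → 156
= RGB(85, 204, 156)


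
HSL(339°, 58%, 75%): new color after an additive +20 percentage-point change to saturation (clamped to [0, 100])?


Original S = 58%
Adjustment = +20 percentage points
New S = 58 + (20) = 78
Clamp to [0, 100] → 78
= HSL(339°, 78%, 75%)


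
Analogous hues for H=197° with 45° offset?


Base hue: 197°
Left analog: (197 - 45) mod 360 = 152°
Right analog: (197 + 45) mod 360 = 242°
Analogous hues = 152° and 242°


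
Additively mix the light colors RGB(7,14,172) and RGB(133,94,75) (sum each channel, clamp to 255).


Additive: each channel = min(255, C₁+C₂)
R: 7+133 = 140 → 140
G: 14+94 = 108 → 108
B: 172+75 = 247 → 247
= RGB(140, 108, 247)


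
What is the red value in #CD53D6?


Color: #CD53D6
R = CD = 205
G = 53 = 83
B = D6 = 214
Red = 205


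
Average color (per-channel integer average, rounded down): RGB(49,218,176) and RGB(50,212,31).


Midpoint: each channel = ⌊(C₁+C₂)/2⌋
R: ⌊(49+50)/2⌋ = 49
G: ⌊(218+212)/2⌋ = 215
B: ⌊(176+31)/2⌋ = 103
= RGB(49, 215, 103)


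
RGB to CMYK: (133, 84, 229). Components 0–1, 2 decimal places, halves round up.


R'=133/255≈0.5216, G'=84/255≈0.3294, B'=229/255≈0.8980
K = 1 - max(R',G',B') = 1 - 229/255 = 26/255 = 0.10196… → 0.10
(1-R'-K)/(1-K) simplifies to (max-R)/max with max = 229:
C = (229-133)/229 = 96/229 = 0.41921… → 0.42
M = (229-84)/229 = 145/229 = 0.63318… → 0.63
Y = (229-229)/229 = 0/229 = 0 → 0.00
= CMYK(0.42, 0.63, 0.00, 0.10)


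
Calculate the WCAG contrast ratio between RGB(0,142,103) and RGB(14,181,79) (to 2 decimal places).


Linearize each sRGB channel c=v/255: c/12.92 if c ≤ 0.04045 else ((c+0.055)/1.055)^2.4
L = 0.2126×R_lin + 0.7152×G_lin + 0.0722×B_lin
Color 1 (0,142,103):
  R=0: 0/255≈0.0000 ≤ 0.04045 → 0.0000/12.92 ≈ 0.00000
  G=142: 142/255≈0.5569 > 0.04045 → ((0.5569+0.055)/1.055)^2.4 ≈ 0.27050
  B=103: 103/255≈0.4039 > 0.04045 → ((0.4039+0.055)/1.055)^2.4 ≈ 0.13563
  L1 = 0.2126×0.00000 + 0.7152×0.27050 + 0.0722×0.13563 ≈ 0.20325
Color 2 (14,181,79):
  R=14: 14/255≈0.0549 > 0.04045 → ((0.0549+0.055)/1.055)^2.4 ≈ 0.00439
  G=181: 181/255≈0.7098 > 0.04045 → ((0.7098+0.055)/1.055)^2.4 ≈ 0.46208
  B=79: 79/255≈0.3098 > 0.04045 → ((0.3098+0.055)/1.055)^2.4 ≈ 0.07819
  L2 = 0.2126×0.00439 + 0.7152×0.46208 + 0.0722×0.07819 ≈ 0.33706
Lighter = 0.33706, Darker = 0.20325
Ratio = (L_lighter + 0.05) / (L_darker + 0.05)
Ratio = (0.33706 + 0.05) / (0.20325 + 0.05) = 0.38706 / 0.25325 ≈ 1.5283
Ratio ≈ 1.53:1


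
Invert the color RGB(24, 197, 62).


Invert: (255-R, 255-G, 255-B)
R: 255-24 = 231
G: 255-197 = 58
B: 255-62 = 193
= RGB(231, 58, 193)


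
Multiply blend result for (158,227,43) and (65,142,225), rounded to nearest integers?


Multiply: C = A×B/255, rounded to nearest integer
R: 158×65/255 = 10270/255 ≈ 40.275 → 40
G: 227×142/255 = 32234/255 ≈ 126.408 → 126
B: 43×225/255 = 9675/255 ≈ 37.941 → 38
= RGB(40, 126, 38)


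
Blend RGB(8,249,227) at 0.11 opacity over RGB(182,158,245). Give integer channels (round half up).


C = α×F + (1-α)×B, with 1-α = 0.89
R: 0.11×8 + 0.89×182 = 0.88 + 161.98 = 162.86 → 163
G: 0.11×249 + 0.89×158 = 27.39 + 140.62 = 168.01 → 168
B: 0.11×227 + 0.89×245 = 24.97 + 218.05 = 243.02 → 243
= RGB(163, 168, 243)


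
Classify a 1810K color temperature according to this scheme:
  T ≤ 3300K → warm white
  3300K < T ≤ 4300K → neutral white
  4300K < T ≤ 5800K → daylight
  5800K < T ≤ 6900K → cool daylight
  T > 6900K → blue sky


Temperature: 1810K
1810K ≤ 3300K → warm white
Classification: warm white


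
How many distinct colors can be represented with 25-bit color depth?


Colors = 2^bits = 2^25
= 33,554,432 colors


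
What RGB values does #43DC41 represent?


43 → 67 (R)
DC → 220 (G)
41 → 65 (B)
= RGB(67, 220, 65)


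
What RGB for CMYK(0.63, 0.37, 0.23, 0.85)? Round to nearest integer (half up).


R = 255 × (1-C) × (1-K) = 255 × 0.37 × 0.15 = 14.1525 → 14
G = 255 × (1-M) × (1-K) = 255 × 0.63 × 0.15 = 24.0975 → 24
B = 255 × (1-Y) × (1-K) = 255 × 0.77 × 0.15 = 29.4525 → 29
= RGB(14, 24, 29)


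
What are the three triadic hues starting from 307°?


Triadic: equally spaced at 120° intervals
H1 = 307°
H2 = (307 + 120) mod 360 = 67°
H3 = (307 + 240) mod 360 = 187°
Triadic = 307°, 67°, 187°


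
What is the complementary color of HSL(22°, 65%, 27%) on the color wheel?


Complement = opposite side of color wheel = hue + 180°
H' = (22 + 180) mod 360 = 202°
S and L unchanged.
= HSL(202°, 65%, 27%)


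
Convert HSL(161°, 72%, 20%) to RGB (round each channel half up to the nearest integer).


H=161°, S=0.72, L=0.20
C = (1-|2L-1|)×S = (1-|-0.60|)×0.72 = 0.288
H' = H/60 = 161/60 ≈ 2.6833; X = C×(1-|H' mod 2 - 1|) = 0.1968
m = L - C/2 = 0.20 - 0.144 = 0.056
Sector ⌊H'⌋ = 2 → (R',G',B') = (0.0, 0.288, 0.1968)
RGB = ((R'+m)×255, (G'+m)×255, (B'+m)×255) = (14.28, 87.72, 64.464)
Round half up → RGB(14, 88, 64)


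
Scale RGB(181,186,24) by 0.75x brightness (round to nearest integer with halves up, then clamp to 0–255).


Multiply each channel by 0.75, round half up, clamp to [0, 255]
R: 181×0.75 = 135.75 → round → 136
G: 186×0.75 = 139.5 → round → 140
B: 24×0.75 = 18
= RGB(136, 140, 18)


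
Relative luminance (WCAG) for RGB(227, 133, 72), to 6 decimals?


Linearize each channel (sRGB transfer function): c = v/255; c_lin = c/12.92 if c ≤ 0.04045, else ((c+0.055)/1.055)^2.4
  R: 227/255 ≈ 0.890196 > 0.04045 → ((0.890196+0.055)/1.055)^2.4 ≈ 0.768151
  G: 133/255 ≈ 0.521569 > 0.04045 → ((0.521569+0.055)/1.055)^2.4 ≈ 0.234551
  B: 72/255 ≈ 0.282353 > 0.04045 → ((0.282353+0.055)/1.055)^2.4 ≈ 0.064803
R_lin = 0.768151, G_lin = 0.234551, B_lin = 0.064803
L = 0.2126×R + 0.7152×G + 0.0722×B
L = 0.2126×0.768151 + 0.7152×0.234551 + 0.0722×0.064803
L ≈ 0.335738


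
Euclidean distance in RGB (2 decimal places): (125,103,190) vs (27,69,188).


d = √[(R₁-R₂)² + (G₁-G₂)² + (B₁-B₂)²]
d = √[(125-27)² + (103-69)² + (190-188)²]
d = √[9604 + 1156 + 4]
d = √10764
d ≈ 103.75


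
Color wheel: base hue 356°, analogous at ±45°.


Base hue: 356°
Left analog: (356 - 45) mod 360 = 311°
Right analog: (356 + 45) mod 360 = 41°
Analogous hues = 311° and 41°


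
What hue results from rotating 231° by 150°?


New hue = (H + rotation) mod 360
New hue = (231 + 150) mod 360
= 381 mod 360
= 21°


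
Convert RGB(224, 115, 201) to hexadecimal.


R = 224 → E0 (hex)
G = 115 → 73 (hex)
B = 201 → C9 (hex)
Hex = #E073C9


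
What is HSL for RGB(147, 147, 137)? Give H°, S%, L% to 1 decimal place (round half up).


Normalize: R'=147/255≈0.5765, G'=147/255≈0.5765, B'=137/255≈0.5373
Max=147/255, Min=137/255, Δ=Max-Min=10/255
L = (Max+Min)/2 = (147+137)/510 = 284/510 = 0.55686… → L = 55.7%
L > 0.5 → S = Δ/(2-Max-Min) = 10/(510-147-137) = 10/226 = 0.04424… → S = 4.4%
(the 1/255 factors cancel in S and H, so raw channel differences can be used)
Max is R' → H = 60 × (((G-B)/Δ) mod 6) = 60 × (((147-137)/10) mod 6)
  10/10 = 1
  H = 60 × 1 = 60° → H = 60.0°
= HSL(60.0°, 4.4%, 55.7%)


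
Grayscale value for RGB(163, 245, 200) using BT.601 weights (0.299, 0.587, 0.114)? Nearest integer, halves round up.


Gray = 0.299×R + 0.587×G + 0.114×B
Gray = 0.299×163 + 0.587×245 + 0.114×200
Gray = 48.737 + 143.815 + 22.800
Gray = 215.352 → round half up → 215
Gray = 215


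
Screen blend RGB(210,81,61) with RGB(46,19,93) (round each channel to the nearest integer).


Screen: C = 255 - (255-A)×(255-B)/255, rounded to nearest integer
R: 255 - (255-210)×(255-46)/255 = 255 - 9405/255 ≈ 255 - 36.882 = 218.118 → 218
G: 255 - (255-81)×(255-19)/255 = 255 - 41064/255 ≈ 255 - 161.035 = 93.965 → 94
B: 255 - (255-61)×(255-93)/255 = 255 - 31428/255 ≈ 255 - 123.247 = 131.753 → 132
= RGB(218, 94, 132)


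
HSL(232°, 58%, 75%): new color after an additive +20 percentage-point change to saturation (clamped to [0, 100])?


Original S = 58%
Adjustment = +20 percentage points
New S = 58 + (20) = 78
Clamp to [0, 100] → 78
= HSL(232°, 78%, 75%)


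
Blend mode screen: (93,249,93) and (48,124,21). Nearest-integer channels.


Screen: C = 255 - (255-A)×(255-B)/255, rounded to nearest integer
R: 255 - (255-93)×(255-48)/255 = 255 - 33534/255 ≈ 255 - 131.506 = 123.494 → 123
G: 255 - (255-249)×(255-124)/255 = 255 - 786/255 ≈ 255 - 3.082 = 251.918 → 252
B: 255 - (255-93)×(255-21)/255 = 255 - 37908/255 ≈ 255 - 148.659 = 106.341 → 106
= RGB(123, 252, 106)


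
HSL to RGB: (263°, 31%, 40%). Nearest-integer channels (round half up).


H=263°, S=0.31, L=0.40
C = (1-|2L-1|)×S = (1-|-0.20|)×0.31 = 0.248
H' = H/60 = 263/60 ≈ 4.3833; X = C×(1-|H' mod 2 - 1|) ≈ 0.0951
m = L - C/2 = 0.40 - 0.124 = 0.276
Sector ⌊H'⌋ = 4 → (R',G',B') = (≈0.0951, 0.0, 0.248)
RGB = ((R'+m)×255, (G'+m)×255, (B'+m)×255) = (94.622, 70.38, 133.62)
Round half up → RGB(95, 70, 134)


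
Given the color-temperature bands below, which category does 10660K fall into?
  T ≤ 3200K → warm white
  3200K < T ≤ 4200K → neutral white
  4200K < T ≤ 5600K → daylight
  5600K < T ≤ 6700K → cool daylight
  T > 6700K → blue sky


Temperature: 10660K
10660K > 6700K → blue sky
Classification: blue sky


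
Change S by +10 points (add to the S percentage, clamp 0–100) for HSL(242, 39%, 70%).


Original S = 39%
Adjustment = +10 percentage points
New S = 39 + (10) = 49
Clamp to [0, 100] → 49
= HSL(242°, 49%, 70%)


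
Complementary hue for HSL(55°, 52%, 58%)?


Complement = opposite side of color wheel = hue + 180°
H' = (55 + 180) mod 360 = 235°
S and L unchanged.
= HSL(235°, 52%, 58%)


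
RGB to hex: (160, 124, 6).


R = 160 → A0 (hex)
G = 124 → 7C (hex)
B = 6 → 06 (hex)
Hex = #A07C06


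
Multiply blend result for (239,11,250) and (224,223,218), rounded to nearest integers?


Multiply: C = A×B/255, rounded to nearest integer
R: 239×224/255 = 53536/255 ≈ 209.945 → 210
G: 11×223/255 = 2453/255 ≈ 9.620 → 10
B: 250×218/255 = 54500/255 ≈ 213.725 → 214
= RGB(210, 10, 214)


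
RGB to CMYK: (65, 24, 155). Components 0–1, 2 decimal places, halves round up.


R'=65/255≈0.2549, G'=24/255≈0.0941, B'=155/255≈0.6078
K = 1 - max(R',G',B') = 1 - 155/255 = 100/255 = 0.39215… → 0.39
(1-R'-K)/(1-K) simplifies to (max-R)/max with max = 155:
C = (155-65)/155 = 90/155 = 0.58064… → 0.58
M = (155-24)/155 = 131/155 = 0.84516… → 0.85
Y = (155-155)/155 = 0/155 = 0 → 0.00
= CMYK(0.58, 0.85, 0.00, 0.39)


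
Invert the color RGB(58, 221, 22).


Invert: (255-R, 255-G, 255-B)
R: 255-58 = 197
G: 255-221 = 34
B: 255-22 = 233
= RGB(197, 34, 233)


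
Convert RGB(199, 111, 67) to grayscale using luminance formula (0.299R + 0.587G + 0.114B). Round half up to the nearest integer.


Gray = 0.299×R + 0.587×G + 0.114×B
Gray = 0.299×199 + 0.587×111 + 0.114×67
Gray = 59.501 + 65.157 + 7.638
Gray = 132.296 → round half up → 132
Gray = 132


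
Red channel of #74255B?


Color: #74255B
R = 74 = 116
G = 25 = 37
B = 5B = 91
Red = 116


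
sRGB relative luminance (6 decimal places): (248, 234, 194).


Linearize each channel (sRGB transfer function): c = v/255; c_lin = c/12.92 if c ≤ 0.04045, else ((c+0.055)/1.055)^2.4
  R: 248/255 ≈ 0.972549 > 0.04045 → ((0.972549+0.055)/1.055)^2.4 ≈ 0.938686
  G: 234/255 ≈ 0.917647 > 0.04045 → ((0.917647+0.055)/1.055)^2.4 ≈ 0.822786
  B: 194/255 ≈ 0.760784 > 0.04045 → ((0.760784+0.055)/1.055)^2.4 ≈ 0.539479
R_lin = 0.938686, G_lin = 0.822786, B_lin = 0.539479
L = 0.2126×R + 0.7152×G + 0.0722×B
L = 0.2126×0.938686 + 0.7152×0.822786 + 0.0722×0.539479
L ≈ 0.826971


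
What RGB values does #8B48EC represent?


8B → 139 (R)
48 → 72 (G)
EC → 236 (B)
= RGB(139, 72, 236)


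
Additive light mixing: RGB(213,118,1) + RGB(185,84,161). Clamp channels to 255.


Additive: each channel = min(255, C₁+C₂)
R: 213+185 = 398 → 255
G: 118+84 = 202 → 202
B: 1+161 = 162 → 162
= RGB(255, 202, 162)


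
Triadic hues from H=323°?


Triadic: equally spaced at 120° intervals
H1 = 323°
H2 = (323 + 120) mod 360 = 83°
H3 = (323 + 240) mod 360 = 203°
Triadic = 323°, 83°, 203°


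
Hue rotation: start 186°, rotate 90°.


New hue = (H + rotation) mod 360
New hue = (186 + 90) mod 360
= 276 mod 360
= 276°


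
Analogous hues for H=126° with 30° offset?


Base hue: 126°
Left analog: (126 - 30) mod 360 = 96°
Right analog: (126 + 30) mod 360 = 156°
Analogous hues = 96° and 156°


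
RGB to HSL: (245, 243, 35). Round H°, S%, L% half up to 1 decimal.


Normalize: R'=245/255≈0.9608, G'=243/255≈0.9529, B'=35/255≈0.1373
Max=245/255, Min=35/255, Δ=Max-Min=210/255
L = (Max+Min)/2 = (245+35)/510 = 280/510 = 0.54901… → L = 54.9%
L > 0.5 → S = Δ/(2-Max-Min) = 210/(510-245-35) = 210/230 = 0.91304… → S = 91.3%
(the 1/255 factors cancel in S and H, so raw channel differences can be used)
Max is R' → H = 60 × (((G-B)/Δ) mod 6) = 60 × (((243-35)/210) mod 6)
  208/210 = 0.9904…
  H = 60 × 0.9904… = 59.428…° → H = 59.4°
= HSL(59.4°, 91.3%, 54.9%)


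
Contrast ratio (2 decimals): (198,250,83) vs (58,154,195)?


Linearize each sRGB channel c=v/255: c/12.92 if c ≤ 0.04045 else ((c+0.055)/1.055)^2.4
L = 0.2126×R_lin + 0.7152×G_lin + 0.0722×B_lin
Color 1 (198,250,83):
  R=198: 198/255≈0.7765 > 0.04045 → ((0.7765+0.055)/1.055)^2.4 ≈ 0.56471
  G=250: 250/255≈0.9804 > 0.04045 → ((0.9804+0.055)/1.055)^2.4 ≈ 0.95597
  B=83: 83/255≈0.3255 > 0.04045 → ((0.3255+0.055)/1.055)^2.4 ≈ 0.08650
  L1 = 0.2126×0.56471 + 0.7152×0.95597 + 0.0722×0.08650 ≈ 0.81002
Color 2 (58,154,195):
  R=58: 58/255≈0.2275 > 0.04045 → ((0.2275+0.055)/1.055)^2.4 ≈ 0.04231
  G=154: 154/255≈0.6039 > 0.04045 → ((0.6039+0.055)/1.055)^2.4 ≈ 0.32314
  B=195: 195/255≈0.7647 > 0.04045 → ((0.7647+0.055)/1.055)^2.4 ≈ 0.54572
  L2 = 0.2126×0.04231 + 0.7152×0.32314 + 0.0722×0.54572 ≈ 0.27951
Lighter = 0.81002, Darker = 0.27951
Ratio = (L_lighter + 0.05) / (L_darker + 0.05)
Ratio = (0.81002 + 0.05) / (0.27951 + 0.05) = 0.86002 / 0.32951 ≈ 2.6100
Ratio ≈ 2.61:1


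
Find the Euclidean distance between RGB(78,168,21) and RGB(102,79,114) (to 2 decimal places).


d = √[(R₁-R₂)² + (G₁-G₂)² + (B₁-B₂)²]
d = √[(78-102)² + (168-79)² + (21-114)²]
d = √[576 + 7921 + 8649]
d = √17146
d ≈ 130.94


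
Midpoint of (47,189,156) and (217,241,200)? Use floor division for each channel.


Midpoint: each channel = ⌊(C₁+C₂)/2⌋
R: ⌊(47+217)/2⌋ = 132
G: ⌊(189+241)/2⌋ = 215
B: ⌊(156+200)/2⌋ = 178
= RGB(132, 215, 178)


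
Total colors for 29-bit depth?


Colors = 2^bits = 2^29
= 536,870,912 colors


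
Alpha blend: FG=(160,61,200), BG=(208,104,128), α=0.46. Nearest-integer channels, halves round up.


C = α×F + (1-α)×B, with 1-α = 0.54
R: 0.46×160 + 0.54×208 = 73.60 + 112.32 = 185.92 → 186
G: 0.46×61 + 0.54×104 = 28.06 + 56.16 = 84.22 → 84
B: 0.46×200 + 0.54×128 = 92.00 + 69.12 = 161.12 → 161
= RGB(186, 84, 161)


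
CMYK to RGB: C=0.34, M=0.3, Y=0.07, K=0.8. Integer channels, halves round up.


R = 255 × (1-C) × (1-K) = 255 × 0.66 × 0.20 = 33.66 → 34
G = 255 × (1-M) × (1-K) = 255 × 0.70 × 0.20 = 35.7 → 36
B = 255 × (1-Y) × (1-K) = 255 × 0.93 × 0.20 = 47.43 → 47
= RGB(34, 36, 47)


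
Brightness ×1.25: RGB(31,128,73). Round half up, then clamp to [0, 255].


Multiply each channel by 1.25, round half up, clamp to [0, 255]
R: 31×1.25 = 38.75 → round → 39
G: 128×1.25 = 160
B: 73×1.25 = 91.25 → round → 91
= RGB(39, 160, 91)


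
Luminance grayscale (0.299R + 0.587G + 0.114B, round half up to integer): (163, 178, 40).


Gray = 0.299×R + 0.587×G + 0.114×B
Gray = 0.299×163 + 0.587×178 + 0.114×40
Gray = 48.737 + 104.486 + 4.560
Gray = 157.783 → round half up → 158
Gray = 158


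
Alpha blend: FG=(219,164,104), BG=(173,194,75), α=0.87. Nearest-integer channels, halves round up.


C = α×F + (1-α)×B, with 1-α = 0.13
R: 0.87×219 + 0.13×173 = 190.53 + 22.49 = 213.02 → 213
G: 0.87×164 + 0.13×194 = 142.68 + 25.22 = 167.90 → 168
B: 0.87×104 + 0.13×75 = 90.48 + 9.75 = 100.23 → 100
= RGB(213, 168, 100)


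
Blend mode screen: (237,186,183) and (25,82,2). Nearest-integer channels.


Screen: C = 255 - (255-A)×(255-B)/255, rounded to nearest integer
R: 255 - (255-237)×(255-25)/255 = 255 - 4140/255 ≈ 255 - 16.235 = 238.765 → 239
G: 255 - (255-186)×(255-82)/255 = 255 - 11937/255 ≈ 255 - 46.812 = 208.188 → 208
B: 255 - (255-183)×(255-2)/255 = 255 - 18216/255 ≈ 255 - 71.435 = 183.565 → 184
= RGB(239, 208, 184)


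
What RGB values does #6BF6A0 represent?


6B → 107 (R)
F6 → 246 (G)
A0 → 160 (B)
= RGB(107, 246, 160)


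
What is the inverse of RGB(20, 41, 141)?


Invert: (255-R, 255-G, 255-B)
R: 255-20 = 235
G: 255-41 = 214
B: 255-141 = 114
= RGB(235, 214, 114)


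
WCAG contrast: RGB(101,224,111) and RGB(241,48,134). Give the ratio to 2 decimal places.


Linearize each sRGB channel c=v/255: c/12.92 if c ≤ 0.04045 else ((c+0.055)/1.055)^2.4
L = 0.2126×R_lin + 0.7152×G_lin + 0.0722×B_lin
Color 1 (101,224,111):
  R=101: 101/255≈0.3961 > 0.04045 → ((0.3961+0.055)/1.055)^2.4 ≈ 0.13014
  G=224: 224/255≈0.8784 > 0.04045 → ((0.8784+0.055)/1.055)^2.4 ≈ 0.74540
  B=111: 111/255≈0.4353 > 0.04045 → ((0.4353+0.055)/1.055)^2.4 ≈ 0.15896
  L1 = 0.2126×0.13014 + 0.7152×0.74540 + 0.0722×0.15896 ≈ 0.57226
Color 2 (241,48,134):
  R=241: 241/255≈0.9451 > 0.04045 → ((0.9451+0.055)/1.055)^2.4 ≈ 0.87962
  G=48: 48/255≈0.1882 > 0.04045 → ((0.1882+0.055)/1.055)^2.4 ≈ 0.02956
  B=134: 134/255≈0.5255 > 0.04045 → ((0.5255+0.055)/1.055)^2.4 ≈ 0.23840
  L2 = 0.2126×0.87962 + 0.7152×0.02956 + 0.0722×0.23840 ≈ 0.22536
Lighter = 0.57226, Darker = 0.22536
Ratio = (L_lighter + 0.05) / (L_darker + 0.05)
Ratio = (0.57226 + 0.05) / (0.22536 + 0.05) = 0.62226 / 0.27536 ≈ 2.2598
Ratio ≈ 2.26:1


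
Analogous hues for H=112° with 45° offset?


Base hue: 112°
Left analog: (112 - 45) mod 360 = 67°
Right analog: (112 + 45) mod 360 = 157°
Analogous hues = 67° and 157°


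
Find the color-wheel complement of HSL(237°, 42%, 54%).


Complement = opposite side of color wheel = hue + 180°
H' = (237 + 180) mod 360 = 57°
S and L unchanged.
= HSL(57°, 42%, 54%)


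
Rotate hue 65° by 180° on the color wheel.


New hue = (H + rotation) mod 360
New hue = (65 + 180) mod 360
= 245 mod 360
= 245°


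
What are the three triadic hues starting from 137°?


Triadic: equally spaced at 120° intervals
H1 = 137°
H2 = (137 + 120) mod 360 = 257°
H3 = (137 + 240) mod 360 = 17°
Triadic = 137°, 257°, 17°


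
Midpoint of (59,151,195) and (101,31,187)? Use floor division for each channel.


Midpoint: each channel = ⌊(C₁+C₂)/2⌋
R: ⌊(59+101)/2⌋ = 80
G: ⌊(151+31)/2⌋ = 91
B: ⌊(195+187)/2⌋ = 191
= RGB(80, 91, 191)


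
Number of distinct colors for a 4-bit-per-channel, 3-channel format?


Total bits = 4 bits/channel × 3 channels = 12 bits
Distinct colors = 2^12
= 4,096 colors


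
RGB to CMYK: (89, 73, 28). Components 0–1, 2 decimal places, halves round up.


R'=89/255≈0.3490, G'=73/255≈0.2863, B'=28/255≈0.1098
K = 1 - max(R',G',B') = 1 - 89/255 = 166/255 = 0.65098… → 0.65
(1-R'-K)/(1-K) simplifies to (max-R)/max with max = 89:
C = (89-89)/89 = 0/89 = 0 → 0.00
M = (89-73)/89 = 16/89 = 0.17977… → 0.18
Y = (89-28)/89 = 61/89 = 0.68539… → 0.69
= CMYK(0.00, 0.18, 0.69, 0.65)


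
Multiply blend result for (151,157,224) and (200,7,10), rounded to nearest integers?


Multiply: C = A×B/255, rounded to nearest integer
R: 151×200/255 = 30200/255 ≈ 118.431 → 118
G: 157×7/255 = 1099/255 ≈ 4.310 → 4
B: 224×10/255 = 2240/255 ≈ 8.784 → 9
= RGB(118, 4, 9)


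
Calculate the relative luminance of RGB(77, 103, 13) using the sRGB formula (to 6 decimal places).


Linearize each channel (sRGB transfer function): c = v/255; c_lin = c/12.92 if c ≤ 0.04045, else ((c+0.055)/1.055)^2.4
  R: 77/255 ≈ 0.301961 > 0.04045 → ((0.301961+0.055)/1.055)^2.4 ≈ 0.074214
  G: 103/255 ≈ 0.403922 > 0.04045 → ((0.403922+0.055)/1.055)^2.4 ≈ 0.135633
  B: 13/255 ≈ 0.050980 > 0.04045 → ((0.050980+0.055)/1.055)^2.4 ≈ 0.004025
R_lin = 0.074214, G_lin = 0.135633, B_lin = 0.004025
L = 0.2126×R + 0.7152×G + 0.0722×B
L = 0.2126×0.074214 + 0.7152×0.135633 + 0.0722×0.004025
L ≈ 0.113073


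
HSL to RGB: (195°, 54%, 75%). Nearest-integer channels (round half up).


H=195°, S=0.54, L=0.75
C = (1-|2L-1|)×S = (1-|0.50|)×0.54 = 0.27
H' = H/60 = 195/60 ≈ 3.2500; X = C×(1-|H' mod 2 - 1|) = 0.2025
m = L - C/2 = 0.75 - 0.135 = 0.615
Sector ⌊H'⌋ = 3 → (R',G',B') = (0.0, 0.2025, 0.27)
RGB = ((R'+m)×255, (G'+m)×255, (B'+m)×255) = (156.825, 208.4625, 225.675)
Round half up → RGB(157, 208, 226)


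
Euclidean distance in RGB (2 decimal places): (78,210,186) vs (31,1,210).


d = √[(R₁-R₂)² + (G₁-G₂)² + (B₁-B₂)²]
d = √[(78-31)² + (210-1)² + (186-210)²]
d = √[2209 + 43681 + 576]
d = √46466
d ≈ 215.56


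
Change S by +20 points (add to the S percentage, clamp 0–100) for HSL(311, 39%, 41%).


Original S = 39%
Adjustment = +20 percentage points
New S = 39 + (20) = 59
Clamp to [0, 100] → 59
= HSL(311°, 59%, 41%)


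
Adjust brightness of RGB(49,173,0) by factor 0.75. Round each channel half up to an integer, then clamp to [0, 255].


Multiply each channel by 0.75, round half up, clamp to [0, 255]
R: 49×0.75 = 36.75 → round → 37
G: 173×0.75 = 129.75 → round → 130
B: 0×0.75 = 0
= RGB(37, 130, 0)


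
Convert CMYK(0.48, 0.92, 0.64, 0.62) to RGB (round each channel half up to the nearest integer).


R = 255 × (1-C) × (1-K) = 255 × 0.52 × 0.38 = 50.388 → 50
G = 255 × (1-M) × (1-K) = 255 × 0.08 × 0.38 = 7.752 → 8
B = 255 × (1-Y) × (1-K) = 255 × 0.36 × 0.38 = 34.884 → 35
= RGB(50, 8, 35)


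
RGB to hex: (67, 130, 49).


R = 67 → 43 (hex)
G = 130 → 82 (hex)
B = 49 → 31 (hex)
Hex = #438231


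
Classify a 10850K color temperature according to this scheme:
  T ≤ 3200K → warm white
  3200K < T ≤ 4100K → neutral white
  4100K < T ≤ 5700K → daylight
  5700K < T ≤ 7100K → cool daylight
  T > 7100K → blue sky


Temperature: 10850K
10850K > 7100K → blue sky
Classification: blue sky


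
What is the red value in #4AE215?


Color: #4AE215
R = 4A = 74
G = E2 = 226
B = 15 = 21
Red = 74


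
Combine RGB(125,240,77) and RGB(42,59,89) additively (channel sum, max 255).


Additive: each channel = min(255, C₁+C₂)
R: 125+42 = 167 → 167
G: 240+59 = 299 → 255
B: 77+89 = 166 → 166
= RGB(167, 255, 166)


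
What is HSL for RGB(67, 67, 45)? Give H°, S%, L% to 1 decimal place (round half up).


Normalize: R'=67/255≈0.2627, G'=67/255≈0.2627, B'=45/255≈0.1765
Max=67/255, Min=45/255, Δ=Max-Min=22/255
L = (Max+Min)/2 = (67+45)/510 = 112/510 = 0.21960… → L = 22.0%
L ≤ 0.5 → S = Δ/(Max+Min) = 22/(67+45) = 22/112 = 0.19642… → S = 19.6%
(the 1/255 factors cancel in S and H, so raw channel differences can be used)
Max is R' → H = 60 × (((G-B)/Δ) mod 6) = 60 × (((67-45)/22) mod 6)
  22/22 = 1
  H = 60 × 1 = 60° → H = 60.0°
= HSL(60.0°, 19.6%, 22.0%)
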